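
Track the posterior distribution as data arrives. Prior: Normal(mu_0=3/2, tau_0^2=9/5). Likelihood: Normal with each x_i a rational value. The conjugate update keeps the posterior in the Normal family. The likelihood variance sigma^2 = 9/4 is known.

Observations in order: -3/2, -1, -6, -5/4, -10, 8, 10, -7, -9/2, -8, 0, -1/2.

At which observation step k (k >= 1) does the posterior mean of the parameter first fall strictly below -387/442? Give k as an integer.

k = 3

obs 1: x=-3/2 → posterior Normal(1/6, 1)
obs 2: x=-1 → posterior Normal(-5/26, 9/13)
obs 3: x=-6 → posterior Normal(-53/34, 9/17)
obs 4: x=-5/4 → posterior Normal(-3/2, 3/7)
obs 5: x=-10 → posterior Normal(-143/50, 9/25)
obs 6: x=8 → posterior Normal(-79/58, 9/29)
obs 7: x=10 → posterior Normal(1/66, 3/11)
obs 8: x=-7 → posterior Normal(-55/74, 9/37)
obs 9: x=-9/2 → posterior Normal(-91/82, 9/41)
obs 10: x=-8 → posterior Normal(-31/18, 1/5)
obs 11: x=0 → posterior Normal(-155/98, 9/49)
obs 12: x=-1/2 → posterior Normal(-3/2, 9/53)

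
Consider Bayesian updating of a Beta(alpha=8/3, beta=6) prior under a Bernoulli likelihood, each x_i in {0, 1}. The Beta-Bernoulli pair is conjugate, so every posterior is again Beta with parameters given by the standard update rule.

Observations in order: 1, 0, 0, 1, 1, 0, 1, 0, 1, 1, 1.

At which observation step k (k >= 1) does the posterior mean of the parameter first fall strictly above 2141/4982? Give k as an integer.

k = 9

obs 1: x=1 → posterior Beta(11/3, 6)
obs 2: x=0 → posterior Beta(11/3, 7)
obs 3: x=0 → posterior Beta(11/3, 8)
obs 4: x=1 → posterior Beta(14/3, 8)
obs 5: x=1 → posterior Beta(17/3, 8)
obs 6: x=0 → posterior Beta(17/3, 9)
obs 7: x=1 → posterior Beta(20/3, 9)
obs 8: x=0 → posterior Beta(20/3, 10)
obs 9: x=1 → posterior Beta(23/3, 10)
obs 10: x=1 → posterior Beta(26/3, 10)
obs 11: x=1 → posterior Beta(29/3, 10)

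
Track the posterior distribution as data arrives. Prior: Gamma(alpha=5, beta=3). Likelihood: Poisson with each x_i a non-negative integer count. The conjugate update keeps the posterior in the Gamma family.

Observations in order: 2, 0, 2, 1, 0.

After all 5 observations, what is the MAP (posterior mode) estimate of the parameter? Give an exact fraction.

9/8

obs 1: x=2 → posterior Gamma(7, 4)
obs 2: x=0 → posterior Gamma(7, 5)
obs 3: x=2 → posterior Gamma(9, 6)
obs 4: x=1 → posterior Gamma(10, 7)
obs 5: x=0 → posterior Gamma(10, 8)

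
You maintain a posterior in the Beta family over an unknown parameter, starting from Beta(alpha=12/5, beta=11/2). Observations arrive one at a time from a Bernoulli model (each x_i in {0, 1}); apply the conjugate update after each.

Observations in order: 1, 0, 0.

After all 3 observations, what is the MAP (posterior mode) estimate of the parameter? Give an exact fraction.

24/89

obs 1: x=1 → posterior Beta(17/5, 11/2)
obs 2: x=0 → posterior Beta(17/5, 13/2)
obs 3: x=0 → posterior Beta(17/5, 15/2)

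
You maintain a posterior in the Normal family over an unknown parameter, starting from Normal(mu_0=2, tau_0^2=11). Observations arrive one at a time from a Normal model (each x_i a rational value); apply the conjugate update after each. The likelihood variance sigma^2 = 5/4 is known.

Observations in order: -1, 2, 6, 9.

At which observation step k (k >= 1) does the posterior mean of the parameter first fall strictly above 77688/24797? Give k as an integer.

k = 4

obs 1: x=-1 → posterior Normal(-34/49, 55/49)
obs 2: x=2 → posterior Normal(18/31, 55/93)
obs 3: x=6 → posterior Normal(318/137, 55/137)
obs 4: x=9 → posterior Normal(714/181, 55/181)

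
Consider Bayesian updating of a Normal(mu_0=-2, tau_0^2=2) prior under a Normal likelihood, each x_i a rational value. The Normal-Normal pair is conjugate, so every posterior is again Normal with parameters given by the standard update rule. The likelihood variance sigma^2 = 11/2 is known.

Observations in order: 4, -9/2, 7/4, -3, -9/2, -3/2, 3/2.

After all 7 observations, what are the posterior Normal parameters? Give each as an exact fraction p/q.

mu_0=-47/39, tau_0^2=22/39

obs 1: x=4 → posterior Normal(-2/5, 22/15)
obs 2: x=-9/2 → posterior Normal(-24/19, 22/19)
obs 3: x=7/4 → posterior Normal(-17/23, 22/23)
obs 4: x=-3 → posterior Normal(-29/27, 22/27)
obs 5: x=-9/2 → posterior Normal(-47/31, 22/31)
obs 6: x=-3/2 → posterior Normal(-53/35, 22/35)
obs 7: x=3/2 → posterior Normal(-47/39, 22/39)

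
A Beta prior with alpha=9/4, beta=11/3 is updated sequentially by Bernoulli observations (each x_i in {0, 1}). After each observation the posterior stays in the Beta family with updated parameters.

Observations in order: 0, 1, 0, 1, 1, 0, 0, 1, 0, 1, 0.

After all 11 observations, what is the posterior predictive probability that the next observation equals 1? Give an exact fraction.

3/7

obs 1: x=0 → posterior Beta(9/4, 14/3)
obs 2: x=1 → posterior Beta(13/4, 14/3)
obs 3: x=0 → posterior Beta(13/4, 17/3)
obs 4: x=1 → posterior Beta(17/4, 17/3)
obs 5: x=1 → posterior Beta(21/4, 17/3)
obs 6: x=0 → posterior Beta(21/4, 20/3)
obs 7: x=0 → posterior Beta(21/4, 23/3)
obs 8: x=1 → posterior Beta(25/4, 23/3)
obs 9: x=0 → posterior Beta(25/4, 26/3)
obs 10: x=1 → posterior Beta(29/4, 26/3)
obs 11: x=0 → posterior Beta(29/4, 29/3)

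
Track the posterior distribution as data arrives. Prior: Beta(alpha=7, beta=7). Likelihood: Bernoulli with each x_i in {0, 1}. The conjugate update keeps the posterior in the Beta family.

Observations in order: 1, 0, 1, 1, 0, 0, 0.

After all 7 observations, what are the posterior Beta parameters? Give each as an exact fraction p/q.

alpha=10, beta=11

obs 1: x=1 → posterior Beta(8, 7)
obs 2: x=0 → posterior Beta(8, 8)
obs 3: x=1 → posterior Beta(9, 8)
obs 4: x=1 → posterior Beta(10, 8)
obs 5: x=0 → posterior Beta(10, 9)
obs 6: x=0 → posterior Beta(10, 10)
obs 7: x=0 → posterior Beta(10, 11)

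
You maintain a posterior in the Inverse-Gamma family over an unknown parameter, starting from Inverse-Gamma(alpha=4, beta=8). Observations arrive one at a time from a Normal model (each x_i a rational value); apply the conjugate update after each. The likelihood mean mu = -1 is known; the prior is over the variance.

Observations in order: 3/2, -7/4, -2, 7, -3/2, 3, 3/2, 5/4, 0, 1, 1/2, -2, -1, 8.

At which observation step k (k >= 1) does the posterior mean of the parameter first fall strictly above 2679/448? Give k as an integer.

obs 1: x=3/2 → posterior Inverse-Gamma(9/2, 89/8)
obs 2: x=-7/4 → posterior Inverse-Gamma(5, 365/32)
obs 3: x=-2 → posterior Inverse-Gamma(11/2, 381/32)
obs 4: x=7 → posterior Inverse-Gamma(6, 1405/32)
obs 5: x=-3/2 → posterior Inverse-Gamma(13/2, 1409/32)
obs 6: x=3 → posterior Inverse-Gamma(7, 1665/32)
obs 7: x=3/2 → posterior Inverse-Gamma(15/2, 1765/32)
obs 8: x=5/4 → posterior Inverse-Gamma(8, 923/16)
obs 9: x=0 → posterior Inverse-Gamma(17/2, 931/16)
obs 10: x=1 → posterior Inverse-Gamma(9, 963/16)
obs 11: x=1/2 → posterior Inverse-Gamma(19/2, 981/16)
obs 12: x=-2 → posterior Inverse-Gamma(10, 989/16)
obs 13: x=-1 → posterior Inverse-Gamma(21/2, 989/16)
obs 14: x=8 → posterior Inverse-Gamma(11, 1637/16)

k = 4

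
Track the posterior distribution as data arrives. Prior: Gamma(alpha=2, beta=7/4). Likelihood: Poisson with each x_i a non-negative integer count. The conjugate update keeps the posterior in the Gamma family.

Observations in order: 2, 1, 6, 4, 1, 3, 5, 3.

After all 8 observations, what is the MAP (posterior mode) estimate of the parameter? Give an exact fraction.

obs 1: x=2 → posterior Gamma(4, 11/4)
obs 2: x=1 → posterior Gamma(5, 15/4)
obs 3: x=6 → posterior Gamma(11, 19/4)
obs 4: x=4 → posterior Gamma(15, 23/4)
obs 5: x=1 → posterior Gamma(16, 27/4)
obs 6: x=3 → posterior Gamma(19, 31/4)
obs 7: x=5 → posterior Gamma(24, 35/4)
obs 8: x=3 → posterior Gamma(27, 39/4)

8/3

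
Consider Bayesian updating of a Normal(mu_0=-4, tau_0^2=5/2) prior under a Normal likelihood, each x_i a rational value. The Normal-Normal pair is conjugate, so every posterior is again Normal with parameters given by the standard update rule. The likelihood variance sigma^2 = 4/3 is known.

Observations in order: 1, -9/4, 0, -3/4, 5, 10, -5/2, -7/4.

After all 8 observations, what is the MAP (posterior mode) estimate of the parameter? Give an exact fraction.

397/512

obs 1: x=1 → posterior Normal(-17/23, 20/23)
obs 2: x=-9/4 → posterior Normal(-203/152, 10/19)
obs 3: x=0 → posterior Normal(-203/212, 20/53)
obs 4: x=-3/4 → posterior Normal(-31/34, 5/17)
obs 5: x=5 → posterior Normal(13/83, 20/83)
obs 6: x=10 → posterior Normal(163/98, 10/49)
obs 7: x=-5/2 → posterior Normal(251/226, 20/113)
obs 8: x=-7/4 → posterior Normal(397/512, 5/32)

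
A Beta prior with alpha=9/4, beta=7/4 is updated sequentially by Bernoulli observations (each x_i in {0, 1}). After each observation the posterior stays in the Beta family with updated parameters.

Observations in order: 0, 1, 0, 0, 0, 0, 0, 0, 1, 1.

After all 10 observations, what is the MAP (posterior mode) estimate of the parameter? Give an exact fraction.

obs 1: x=0 → posterior Beta(9/4, 11/4)
obs 2: x=1 → posterior Beta(13/4, 11/4)
obs 3: x=0 → posterior Beta(13/4, 15/4)
obs 4: x=0 → posterior Beta(13/4, 19/4)
obs 5: x=0 → posterior Beta(13/4, 23/4)
obs 6: x=0 → posterior Beta(13/4, 27/4)
obs 7: x=0 → posterior Beta(13/4, 31/4)
obs 8: x=0 → posterior Beta(13/4, 35/4)
obs 9: x=1 → posterior Beta(17/4, 35/4)
obs 10: x=1 → posterior Beta(21/4, 35/4)

17/48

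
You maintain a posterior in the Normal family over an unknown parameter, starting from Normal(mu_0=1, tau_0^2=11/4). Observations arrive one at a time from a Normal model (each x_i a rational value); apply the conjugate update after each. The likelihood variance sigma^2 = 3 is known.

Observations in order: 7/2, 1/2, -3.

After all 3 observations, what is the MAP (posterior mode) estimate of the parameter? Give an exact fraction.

23/45

obs 1: x=7/2 → posterior Normal(101/46, 33/23)
obs 2: x=1/2 → posterior Normal(28/17, 33/34)
obs 3: x=-3 → posterior Normal(23/45, 11/15)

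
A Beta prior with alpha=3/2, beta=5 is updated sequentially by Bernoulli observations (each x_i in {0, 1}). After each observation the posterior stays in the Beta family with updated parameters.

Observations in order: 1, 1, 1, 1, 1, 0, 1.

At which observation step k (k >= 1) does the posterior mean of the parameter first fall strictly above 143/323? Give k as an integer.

obs 1: x=1 → posterior Beta(5/2, 5)
obs 2: x=1 → posterior Beta(7/2, 5)
obs 3: x=1 → posterior Beta(9/2, 5)
obs 4: x=1 → posterior Beta(11/2, 5)
obs 5: x=1 → posterior Beta(13/2, 5)
obs 6: x=0 → posterior Beta(13/2, 6)
obs 7: x=1 → posterior Beta(15/2, 6)

k = 3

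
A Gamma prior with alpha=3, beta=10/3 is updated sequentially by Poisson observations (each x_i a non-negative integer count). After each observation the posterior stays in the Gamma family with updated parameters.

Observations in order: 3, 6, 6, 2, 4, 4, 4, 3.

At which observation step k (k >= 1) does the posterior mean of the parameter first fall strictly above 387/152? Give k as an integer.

obs 1: x=3 → posterior Gamma(6, 13/3)
obs 2: x=6 → posterior Gamma(12, 16/3)
obs 3: x=6 → posterior Gamma(18, 19/3)
obs 4: x=2 → posterior Gamma(20, 22/3)
obs 5: x=4 → posterior Gamma(24, 25/3)
obs 6: x=4 → posterior Gamma(28, 28/3)
obs 7: x=4 → posterior Gamma(32, 31/3)
obs 8: x=3 → posterior Gamma(35, 34/3)

k = 3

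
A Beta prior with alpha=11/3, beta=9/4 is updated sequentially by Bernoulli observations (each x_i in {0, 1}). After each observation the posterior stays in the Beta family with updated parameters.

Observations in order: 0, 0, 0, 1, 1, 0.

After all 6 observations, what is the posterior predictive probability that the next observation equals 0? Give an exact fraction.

75/143

obs 1: x=0 → posterior Beta(11/3, 13/4)
obs 2: x=0 → posterior Beta(11/3, 17/4)
obs 3: x=0 → posterior Beta(11/3, 21/4)
obs 4: x=1 → posterior Beta(14/3, 21/4)
obs 5: x=1 → posterior Beta(17/3, 21/4)
obs 6: x=0 → posterior Beta(17/3, 25/4)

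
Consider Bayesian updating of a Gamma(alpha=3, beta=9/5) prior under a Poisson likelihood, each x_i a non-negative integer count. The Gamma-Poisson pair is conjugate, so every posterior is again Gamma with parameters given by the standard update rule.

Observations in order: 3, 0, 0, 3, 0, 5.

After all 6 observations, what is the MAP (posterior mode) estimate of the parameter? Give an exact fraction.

obs 1: x=3 → posterior Gamma(6, 14/5)
obs 2: x=0 → posterior Gamma(6, 19/5)
obs 3: x=0 → posterior Gamma(6, 24/5)
obs 4: x=3 → posterior Gamma(9, 29/5)
obs 5: x=0 → posterior Gamma(9, 34/5)
obs 6: x=5 → posterior Gamma(14, 39/5)

5/3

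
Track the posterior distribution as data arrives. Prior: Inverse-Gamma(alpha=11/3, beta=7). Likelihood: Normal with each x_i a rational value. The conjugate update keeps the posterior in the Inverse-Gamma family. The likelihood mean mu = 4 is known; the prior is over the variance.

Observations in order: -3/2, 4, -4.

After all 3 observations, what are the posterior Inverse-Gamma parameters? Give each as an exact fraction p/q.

obs 1: x=-3/2 → posterior Inverse-Gamma(25/6, 177/8)
obs 2: x=4 → posterior Inverse-Gamma(14/3, 177/8)
obs 3: x=-4 → posterior Inverse-Gamma(31/6, 433/8)

alpha=31/6, beta=433/8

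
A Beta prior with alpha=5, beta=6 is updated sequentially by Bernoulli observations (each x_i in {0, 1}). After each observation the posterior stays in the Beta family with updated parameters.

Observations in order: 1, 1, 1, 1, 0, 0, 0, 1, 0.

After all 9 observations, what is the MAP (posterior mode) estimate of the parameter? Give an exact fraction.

obs 1: x=1 → posterior Beta(6, 6)
obs 2: x=1 → posterior Beta(7, 6)
obs 3: x=1 → posterior Beta(8, 6)
obs 4: x=1 → posterior Beta(9, 6)
obs 5: x=0 → posterior Beta(9, 7)
obs 6: x=0 → posterior Beta(9, 8)
obs 7: x=0 → posterior Beta(9, 9)
obs 8: x=1 → posterior Beta(10, 9)
obs 9: x=0 → posterior Beta(10, 10)

1/2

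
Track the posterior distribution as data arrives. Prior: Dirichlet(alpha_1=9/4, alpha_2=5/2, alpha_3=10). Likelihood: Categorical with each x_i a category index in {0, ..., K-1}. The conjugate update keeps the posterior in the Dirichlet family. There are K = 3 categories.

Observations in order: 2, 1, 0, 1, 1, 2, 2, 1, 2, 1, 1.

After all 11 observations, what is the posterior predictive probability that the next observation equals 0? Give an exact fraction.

obs 1: x=2 → posterior Dirichlet(9/4, 5/2, 11)
obs 2: x=1 → posterior Dirichlet(9/4, 7/2, 11)
obs 3: x=0 → posterior Dirichlet(13/4, 7/2, 11)
obs 4: x=1 → posterior Dirichlet(13/4, 9/2, 11)
obs 5: x=1 → posterior Dirichlet(13/4, 11/2, 11)
obs 6: x=2 → posterior Dirichlet(13/4, 11/2, 12)
obs 7: x=2 → posterior Dirichlet(13/4, 11/2, 13)
obs 8: x=1 → posterior Dirichlet(13/4, 13/2, 13)
obs 9: x=2 → posterior Dirichlet(13/4, 13/2, 14)
obs 10: x=1 → posterior Dirichlet(13/4, 15/2, 14)
obs 11: x=1 → posterior Dirichlet(13/4, 17/2, 14)

13/103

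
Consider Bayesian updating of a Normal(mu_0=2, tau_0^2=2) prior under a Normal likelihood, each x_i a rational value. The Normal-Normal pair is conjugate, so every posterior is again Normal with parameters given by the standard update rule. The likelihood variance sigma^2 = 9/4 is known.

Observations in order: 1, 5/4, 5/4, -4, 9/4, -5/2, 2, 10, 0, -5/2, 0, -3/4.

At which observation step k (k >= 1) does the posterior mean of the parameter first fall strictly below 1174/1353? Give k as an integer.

obs 1: x=1 → posterior Normal(26/17, 18/17)
obs 2: x=5/4 → posterior Normal(36/25, 18/25)
obs 3: x=5/4 → posterior Normal(46/33, 6/11)
obs 4: x=-4 → posterior Normal(14/41, 18/41)
obs 5: x=9/4 → posterior Normal(32/49, 18/49)
obs 6: x=-5/2 → posterior Normal(4/19, 6/19)
obs 7: x=2 → posterior Normal(28/65, 18/65)
obs 8: x=10 → posterior Normal(108/73, 18/73)
obs 9: x=0 → posterior Normal(4/3, 2/9)
obs 10: x=-5/2 → posterior Normal(88/89, 18/89)
obs 11: x=0 → posterior Normal(88/97, 18/97)
obs 12: x=-3/4 → posterior Normal(82/105, 6/35)

k = 4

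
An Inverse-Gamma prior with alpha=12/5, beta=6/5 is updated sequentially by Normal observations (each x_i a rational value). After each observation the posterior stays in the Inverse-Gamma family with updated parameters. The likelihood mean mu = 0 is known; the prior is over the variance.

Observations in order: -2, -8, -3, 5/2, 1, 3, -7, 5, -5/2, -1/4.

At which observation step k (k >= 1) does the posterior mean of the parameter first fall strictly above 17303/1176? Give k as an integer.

obs 1: x=-2 → posterior Inverse-Gamma(29/10, 16/5)
obs 2: x=-8 → posterior Inverse-Gamma(17/5, 176/5)
obs 3: x=-3 → posterior Inverse-Gamma(39/10, 397/10)
obs 4: x=5/2 → posterior Inverse-Gamma(22/5, 1713/40)
obs 5: x=1 → posterior Inverse-Gamma(49/10, 1733/40)
obs 6: x=3 → posterior Inverse-Gamma(27/5, 1913/40)
obs 7: x=-7 → posterior Inverse-Gamma(59/10, 2893/40)
obs 8: x=5 → posterior Inverse-Gamma(32/5, 3393/40)
obs 9: x=-5/2 → posterior Inverse-Gamma(69/10, 1759/20)
obs 10: x=-1/4 → posterior Inverse-Gamma(37/5, 14077/160)

k = 7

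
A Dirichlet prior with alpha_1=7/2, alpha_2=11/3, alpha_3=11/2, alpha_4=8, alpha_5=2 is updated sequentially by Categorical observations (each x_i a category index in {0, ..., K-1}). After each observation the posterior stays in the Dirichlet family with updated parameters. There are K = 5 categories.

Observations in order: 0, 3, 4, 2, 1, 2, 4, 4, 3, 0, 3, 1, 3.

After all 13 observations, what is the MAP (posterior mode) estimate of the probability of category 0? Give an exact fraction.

obs 1: x=0 → posterior Dirichlet(9/2, 11/3, 11/2, 8, 2)
obs 2: x=3 → posterior Dirichlet(9/2, 11/3, 11/2, 9, 2)
obs 3: x=4 → posterior Dirichlet(9/2, 11/3, 11/2, 9, 3)
obs 4: x=2 → posterior Dirichlet(9/2, 11/3, 13/2, 9, 3)
obs 5: x=1 → posterior Dirichlet(9/2, 14/3, 13/2, 9, 3)
obs 6: x=2 → posterior Dirichlet(9/2, 14/3, 15/2, 9, 3)
obs 7: x=4 → posterior Dirichlet(9/2, 14/3, 15/2, 9, 4)
obs 8: x=4 → posterior Dirichlet(9/2, 14/3, 15/2, 9, 5)
obs 9: x=3 → posterior Dirichlet(9/2, 14/3, 15/2, 10, 5)
obs 10: x=0 → posterior Dirichlet(11/2, 14/3, 15/2, 10, 5)
obs 11: x=3 → posterior Dirichlet(11/2, 14/3, 15/2, 11, 5)
obs 12: x=1 → posterior Dirichlet(11/2, 17/3, 15/2, 11, 5)
obs 13: x=3 → posterior Dirichlet(11/2, 17/3, 15/2, 12, 5)

27/184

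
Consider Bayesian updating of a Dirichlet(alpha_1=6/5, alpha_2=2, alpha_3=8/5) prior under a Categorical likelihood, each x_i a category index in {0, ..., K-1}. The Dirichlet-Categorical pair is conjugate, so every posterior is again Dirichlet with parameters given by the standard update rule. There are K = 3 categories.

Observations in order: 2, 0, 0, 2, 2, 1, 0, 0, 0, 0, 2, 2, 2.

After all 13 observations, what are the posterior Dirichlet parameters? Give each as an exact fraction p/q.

alpha_1=36/5, alpha_2=3, alpha_3=38/5

obs 1: x=2 → posterior Dirichlet(6/5, 2, 13/5)
obs 2: x=0 → posterior Dirichlet(11/5, 2, 13/5)
obs 3: x=0 → posterior Dirichlet(16/5, 2, 13/5)
obs 4: x=2 → posterior Dirichlet(16/5, 2, 18/5)
obs 5: x=2 → posterior Dirichlet(16/5, 2, 23/5)
obs 6: x=1 → posterior Dirichlet(16/5, 3, 23/5)
obs 7: x=0 → posterior Dirichlet(21/5, 3, 23/5)
obs 8: x=0 → posterior Dirichlet(26/5, 3, 23/5)
obs 9: x=0 → posterior Dirichlet(31/5, 3, 23/5)
obs 10: x=0 → posterior Dirichlet(36/5, 3, 23/5)
obs 11: x=2 → posterior Dirichlet(36/5, 3, 28/5)
obs 12: x=2 → posterior Dirichlet(36/5, 3, 33/5)
obs 13: x=2 → posterior Dirichlet(36/5, 3, 38/5)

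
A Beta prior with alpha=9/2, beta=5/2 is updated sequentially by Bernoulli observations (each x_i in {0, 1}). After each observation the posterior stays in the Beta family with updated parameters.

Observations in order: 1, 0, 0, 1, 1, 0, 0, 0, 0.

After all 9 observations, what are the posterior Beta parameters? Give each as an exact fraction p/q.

obs 1: x=1 → posterior Beta(11/2, 5/2)
obs 2: x=0 → posterior Beta(11/2, 7/2)
obs 3: x=0 → posterior Beta(11/2, 9/2)
obs 4: x=1 → posterior Beta(13/2, 9/2)
obs 5: x=1 → posterior Beta(15/2, 9/2)
obs 6: x=0 → posterior Beta(15/2, 11/2)
obs 7: x=0 → posterior Beta(15/2, 13/2)
obs 8: x=0 → posterior Beta(15/2, 15/2)
obs 9: x=0 → posterior Beta(15/2, 17/2)

alpha=15/2, beta=17/2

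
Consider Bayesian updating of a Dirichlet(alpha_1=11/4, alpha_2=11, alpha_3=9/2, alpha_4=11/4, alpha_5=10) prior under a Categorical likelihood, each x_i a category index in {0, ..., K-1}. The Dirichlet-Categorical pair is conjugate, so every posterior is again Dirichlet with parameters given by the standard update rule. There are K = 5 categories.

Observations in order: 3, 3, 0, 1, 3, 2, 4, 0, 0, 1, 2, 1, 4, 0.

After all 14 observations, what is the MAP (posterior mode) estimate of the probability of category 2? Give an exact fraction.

11/80

obs 1: x=3 → posterior Dirichlet(11/4, 11, 9/2, 15/4, 10)
obs 2: x=3 → posterior Dirichlet(11/4, 11, 9/2, 19/4, 10)
obs 3: x=0 → posterior Dirichlet(15/4, 11, 9/2, 19/4, 10)
obs 4: x=1 → posterior Dirichlet(15/4, 12, 9/2, 19/4, 10)
obs 5: x=3 → posterior Dirichlet(15/4, 12, 9/2, 23/4, 10)
obs 6: x=2 → posterior Dirichlet(15/4, 12, 11/2, 23/4, 10)
obs 7: x=4 → posterior Dirichlet(15/4, 12, 11/2, 23/4, 11)
obs 8: x=0 → posterior Dirichlet(19/4, 12, 11/2, 23/4, 11)
obs 9: x=0 → posterior Dirichlet(23/4, 12, 11/2, 23/4, 11)
obs 10: x=1 → posterior Dirichlet(23/4, 13, 11/2, 23/4, 11)
obs 11: x=2 → posterior Dirichlet(23/4, 13, 13/2, 23/4, 11)
obs 12: x=1 → posterior Dirichlet(23/4, 14, 13/2, 23/4, 11)
obs 13: x=4 → posterior Dirichlet(23/4, 14, 13/2, 23/4, 12)
obs 14: x=0 → posterior Dirichlet(27/4, 14, 13/2, 23/4, 12)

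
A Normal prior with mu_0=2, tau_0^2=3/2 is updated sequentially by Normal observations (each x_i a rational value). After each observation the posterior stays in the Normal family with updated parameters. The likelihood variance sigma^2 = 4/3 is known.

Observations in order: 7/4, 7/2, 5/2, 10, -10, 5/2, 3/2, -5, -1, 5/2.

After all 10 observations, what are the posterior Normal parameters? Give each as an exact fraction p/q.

obs 1: x=7/4 → posterior Normal(127/68, 12/17)
obs 2: x=7/2 → posterior Normal(253/104, 6/13)
obs 3: x=5/2 → posterior Normal(49/20, 12/35)
obs 4: x=10 → posterior Normal(703/176, 3/11)
obs 5: x=-10 → posterior Normal(343/212, 12/53)
obs 6: x=5/2 → posterior Normal(433/248, 6/31)
obs 7: x=3/2 → posterior Normal(487/284, 12/71)
obs 8: x=-5 → posterior Normal(307/320, 3/20)
obs 9: x=-1 → posterior Normal(271/356, 12/89)
obs 10: x=5/2 → posterior Normal(361/392, 6/49)

mu_0=361/392, tau_0^2=6/49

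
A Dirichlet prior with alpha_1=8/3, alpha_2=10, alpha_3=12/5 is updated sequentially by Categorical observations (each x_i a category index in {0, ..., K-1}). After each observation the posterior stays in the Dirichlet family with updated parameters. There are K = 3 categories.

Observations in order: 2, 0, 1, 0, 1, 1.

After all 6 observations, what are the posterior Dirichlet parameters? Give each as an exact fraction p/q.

alpha_1=14/3, alpha_2=13, alpha_3=17/5

obs 1: x=2 → posterior Dirichlet(8/3, 10, 17/5)
obs 2: x=0 → posterior Dirichlet(11/3, 10, 17/5)
obs 3: x=1 → posterior Dirichlet(11/3, 11, 17/5)
obs 4: x=0 → posterior Dirichlet(14/3, 11, 17/5)
obs 5: x=1 → posterior Dirichlet(14/3, 12, 17/5)
obs 6: x=1 → posterior Dirichlet(14/3, 13, 17/5)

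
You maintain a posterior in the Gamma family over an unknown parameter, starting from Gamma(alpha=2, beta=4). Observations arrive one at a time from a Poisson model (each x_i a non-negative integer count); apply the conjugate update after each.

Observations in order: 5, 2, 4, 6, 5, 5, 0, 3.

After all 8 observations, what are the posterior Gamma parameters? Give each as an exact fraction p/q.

alpha=32, beta=12

obs 1: x=5 → posterior Gamma(7, 5)
obs 2: x=2 → posterior Gamma(9, 6)
obs 3: x=4 → posterior Gamma(13, 7)
obs 4: x=6 → posterior Gamma(19, 8)
obs 5: x=5 → posterior Gamma(24, 9)
obs 6: x=5 → posterior Gamma(29, 10)
obs 7: x=0 → posterior Gamma(29, 11)
obs 8: x=3 → posterior Gamma(32, 12)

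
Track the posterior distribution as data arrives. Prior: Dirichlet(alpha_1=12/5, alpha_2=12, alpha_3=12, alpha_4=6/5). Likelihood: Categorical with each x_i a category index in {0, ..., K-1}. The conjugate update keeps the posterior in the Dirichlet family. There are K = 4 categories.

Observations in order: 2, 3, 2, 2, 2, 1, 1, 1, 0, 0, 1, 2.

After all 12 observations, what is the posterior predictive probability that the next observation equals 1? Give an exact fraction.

obs 1: x=2 → posterior Dirichlet(12/5, 12, 13, 6/5)
obs 2: x=3 → posterior Dirichlet(12/5, 12, 13, 11/5)
obs 3: x=2 → posterior Dirichlet(12/5, 12, 14, 11/5)
obs 4: x=2 → posterior Dirichlet(12/5, 12, 15, 11/5)
obs 5: x=2 → posterior Dirichlet(12/5, 12, 16, 11/5)
obs 6: x=1 → posterior Dirichlet(12/5, 13, 16, 11/5)
obs 7: x=1 → posterior Dirichlet(12/5, 14, 16, 11/5)
obs 8: x=1 → posterior Dirichlet(12/5, 15, 16, 11/5)
obs 9: x=0 → posterior Dirichlet(17/5, 15, 16, 11/5)
obs 10: x=0 → posterior Dirichlet(22/5, 15, 16, 11/5)
obs 11: x=1 → posterior Dirichlet(22/5, 16, 16, 11/5)
obs 12: x=2 → posterior Dirichlet(22/5, 16, 17, 11/5)

40/99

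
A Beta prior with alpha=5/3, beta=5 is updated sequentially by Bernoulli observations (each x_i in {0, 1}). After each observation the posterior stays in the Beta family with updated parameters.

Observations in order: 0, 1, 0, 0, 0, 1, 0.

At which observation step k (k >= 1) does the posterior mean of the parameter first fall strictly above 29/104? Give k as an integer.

obs 1: x=0 → posterior Beta(5/3, 6)
obs 2: x=1 → posterior Beta(8/3, 6)
obs 3: x=0 → posterior Beta(8/3, 7)
obs 4: x=0 → posterior Beta(8/3, 8)
obs 5: x=0 → posterior Beta(8/3, 9)
obs 6: x=1 → posterior Beta(11/3, 9)
obs 7: x=0 → posterior Beta(11/3, 10)

k = 2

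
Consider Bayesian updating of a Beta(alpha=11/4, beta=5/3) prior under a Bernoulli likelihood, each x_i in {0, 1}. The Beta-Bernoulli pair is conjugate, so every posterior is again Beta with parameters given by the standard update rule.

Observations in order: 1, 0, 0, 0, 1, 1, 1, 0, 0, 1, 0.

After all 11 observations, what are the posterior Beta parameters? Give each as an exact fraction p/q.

alpha=31/4, beta=23/3

obs 1: x=1 → posterior Beta(15/4, 5/3)
obs 2: x=0 → posterior Beta(15/4, 8/3)
obs 3: x=0 → posterior Beta(15/4, 11/3)
obs 4: x=0 → posterior Beta(15/4, 14/3)
obs 5: x=1 → posterior Beta(19/4, 14/3)
obs 6: x=1 → posterior Beta(23/4, 14/3)
obs 7: x=1 → posterior Beta(27/4, 14/3)
obs 8: x=0 → posterior Beta(27/4, 17/3)
obs 9: x=0 → posterior Beta(27/4, 20/3)
obs 10: x=1 → posterior Beta(31/4, 20/3)
obs 11: x=0 → posterior Beta(31/4, 23/3)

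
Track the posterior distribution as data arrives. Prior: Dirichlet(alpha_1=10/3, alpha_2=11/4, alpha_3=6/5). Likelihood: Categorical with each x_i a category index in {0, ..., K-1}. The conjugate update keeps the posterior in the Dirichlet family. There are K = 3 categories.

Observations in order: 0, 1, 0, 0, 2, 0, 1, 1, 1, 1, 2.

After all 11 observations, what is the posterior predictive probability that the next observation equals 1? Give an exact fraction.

obs 1: x=0 → posterior Dirichlet(13/3, 11/4, 6/5)
obs 2: x=1 → posterior Dirichlet(13/3, 15/4, 6/5)
obs 3: x=0 → posterior Dirichlet(16/3, 15/4, 6/5)
obs 4: x=0 → posterior Dirichlet(19/3, 15/4, 6/5)
obs 5: x=2 → posterior Dirichlet(19/3, 15/4, 11/5)
obs 6: x=0 → posterior Dirichlet(22/3, 15/4, 11/5)
obs 7: x=1 → posterior Dirichlet(22/3, 19/4, 11/5)
obs 8: x=1 → posterior Dirichlet(22/3, 23/4, 11/5)
obs 9: x=1 → posterior Dirichlet(22/3, 27/4, 11/5)
obs 10: x=1 → posterior Dirichlet(22/3, 31/4, 11/5)
obs 11: x=2 → posterior Dirichlet(22/3, 31/4, 16/5)

465/1097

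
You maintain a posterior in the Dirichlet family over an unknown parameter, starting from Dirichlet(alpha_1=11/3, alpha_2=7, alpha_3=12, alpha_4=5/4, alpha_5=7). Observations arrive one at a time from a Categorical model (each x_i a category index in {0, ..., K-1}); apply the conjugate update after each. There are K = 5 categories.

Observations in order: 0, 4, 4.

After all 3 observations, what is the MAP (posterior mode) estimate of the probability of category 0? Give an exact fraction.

44/347

obs 1: x=0 → posterior Dirichlet(14/3, 7, 12, 5/4, 7)
obs 2: x=4 → posterior Dirichlet(14/3, 7, 12, 5/4, 8)
obs 3: x=4 → posterior Dirichlet(14/3, 7, 12, 5/4, 9)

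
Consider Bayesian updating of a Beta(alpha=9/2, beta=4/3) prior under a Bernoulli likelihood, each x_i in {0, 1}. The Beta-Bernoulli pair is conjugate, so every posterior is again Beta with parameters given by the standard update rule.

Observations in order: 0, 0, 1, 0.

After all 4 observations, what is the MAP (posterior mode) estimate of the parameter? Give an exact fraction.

obs 1: x=0 → posterior Beta(9/2, 7/3)
obs 2: x=0 → posterior Beta(9/2, 10/3)
obs 3: x=1 → posterior Beta(11/2, 10/3)
obs 4: x=0 → posterior Beta(11/2, 13/3)

27/47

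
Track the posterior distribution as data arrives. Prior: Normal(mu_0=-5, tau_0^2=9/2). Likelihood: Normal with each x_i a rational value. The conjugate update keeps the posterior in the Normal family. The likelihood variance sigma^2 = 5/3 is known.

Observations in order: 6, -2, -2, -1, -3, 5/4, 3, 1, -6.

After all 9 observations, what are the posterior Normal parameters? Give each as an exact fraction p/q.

mu_0=-497/1012, tau_0^2=45/253

obs 1: x=6 → posterior Normal(112/37, 45/37)
obs 2: x=-2 → posterior Normal(29/32, 45/64)
obs 3: x=-2 → posterior Normal(4/91, 45/91)
obs 4: x=-1 → posterior Normal(-23/118, 45/118)
obs 5: x=-3 → posterior Normal(-104/145, 9/29)
obs 6: x=5/4 → posterior Normal(-281/688, 45/172)
obs 7: x=3 → posterior Normal(43/796, 45/199)
obs 8: x=1 → posterior Normal(151/904, 45/226)
obs 9: x=-6 → posterior Normal(-497/1012, 45/253)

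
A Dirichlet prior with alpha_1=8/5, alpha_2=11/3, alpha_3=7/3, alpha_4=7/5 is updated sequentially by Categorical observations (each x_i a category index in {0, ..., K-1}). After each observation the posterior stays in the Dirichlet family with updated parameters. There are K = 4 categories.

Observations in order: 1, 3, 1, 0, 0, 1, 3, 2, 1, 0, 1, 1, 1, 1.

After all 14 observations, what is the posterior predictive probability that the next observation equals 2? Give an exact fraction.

10/69

obs 1: x=1 → posterior Dirichlet(8/5, 14/3, 7/3, 7/5)
obs 2: x=3 → posterior Dirichlet(8/5, 14/3, 7/3, 12/5)
obs 3: x=1 → posterior Dirichlet(8/5, 17/3, 7/3, 12/5)
obs 4: x=0 → posterior Dirichlet(13/5, 17/3, 7/3, 12/5)
obs 5: x=0 → posterior Dirichlet(18/5, 17/3, 7/3, 12/5)
obs 6: x=1 → posterior Dirichlet(18/5, 20/3, 7/3, 12/5)
obs 7: x=3 → posterior Dirichlet(18/5, 20/3, 7/3, 17/5)
obs 8: x=2 → posterior Dirichlet(18/5, 20/3, 10/3, 17/5)
obs 9: x=1 → posterior Dirichlet(18/5, 23/3, 10/3, 17/5)
obs 10: x=0 → posterior Dirichlet(23/5, 23/3, 10/3, 17/5)
obs 11: x=1 → posterior Dirichlet(23/5, 26/3, 10/3, 17/5)
obs 12: x=1 → posterior Dirichlet(23/5, 29/3, 10/3, 17/5)
obs 13: x=1 → posterior Dirichlet(23/5, 32/3, 10/3, 17/5)
obs 14: x=1 → posterior Dirichlet(23/5, 35/3, 10/3, 17/5)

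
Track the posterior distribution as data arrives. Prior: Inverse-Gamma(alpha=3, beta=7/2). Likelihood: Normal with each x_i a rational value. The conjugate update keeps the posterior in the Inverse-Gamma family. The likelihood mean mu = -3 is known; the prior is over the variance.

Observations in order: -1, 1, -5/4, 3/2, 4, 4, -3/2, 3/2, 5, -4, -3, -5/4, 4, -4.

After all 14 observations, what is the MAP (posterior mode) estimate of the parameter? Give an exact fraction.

2311/176

obs 1: x=-1 → posterior Inverse-Gamma(7/2, 11/2)
obs 2: x=1 → posterior Inverse-Gamma(4, 27/2)
obs 3: x=-5/4 → posterior Inverse-Gamma(9/2, 481/32)
obs 4: x=3/2 → posterior Inverse-Gamma(5, 805/32)
obs 5: x=4 → posterior Inverse-Gamma(11/2, 1589/32)
obs 6: x=4 → posterior Inverse-Gamma(6, 2373/32)
obs 7: x=-3/2 → posterior Inverse-Gamma(13/2, 2409/32)
obs 8: x=3/2 → posterior Inverse-Gamma(7, 2733/32)
obs 9: x=5 → posterior Inverse-Gamma(15/2, 3757/32)
obs 10: x=-4 → posterior Inverse-Gamma(8, 3773/32)
obs 11: x=-3 → posterior Inverse-Gamma(17/2, 3773/32)
obs 12: x=-5/4 → posterior Inverse-Gamma(9, 1911/16)
obs 13: x=4 → posterior Inverse-Gamma(19/2, 2303/16)
obs 14: x=-4 → posterior Inverse-Gamma(10, 2311/16)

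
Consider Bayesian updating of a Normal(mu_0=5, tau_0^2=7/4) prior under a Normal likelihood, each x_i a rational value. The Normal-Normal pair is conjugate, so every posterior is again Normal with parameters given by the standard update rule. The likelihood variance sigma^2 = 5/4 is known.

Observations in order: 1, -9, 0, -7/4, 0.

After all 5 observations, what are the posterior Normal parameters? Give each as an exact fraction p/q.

obs 1: x=1 → posterior Normal(8/3, 35/48)
obs 2: x=-9 → posterior Normal(-31/19, 35/76)
obs 3: x=0 → posterior Normal(-31/26, 35/104)
obs 4: x=-7/4 → posterior Normal(-173/132, 35/132)
obs 5: x=0 → posterior Normal(-173/160, 7/32)

mu_0=-173/160, tau_0^2=7/32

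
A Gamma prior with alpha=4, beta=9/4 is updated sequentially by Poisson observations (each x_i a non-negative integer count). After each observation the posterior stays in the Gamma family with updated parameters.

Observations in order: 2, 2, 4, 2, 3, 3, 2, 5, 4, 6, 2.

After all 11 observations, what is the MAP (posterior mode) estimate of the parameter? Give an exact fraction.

152/53

obs 1: x=2 → posterior Gamma(6, 13/4)
obs 2: x=2 → posterior Gamma(8, 17/4)
obs 3: x=4 → posterior Gamma(12, 21/4)
obs 4: x=2 → posterior Gamma(14, 25/4)
obs 5: x=3 → posterior Gamma(17, 29/4)
obs 6: x=3 → posterior Gamma(20, 33/4)
obs 7: x=2 → posterior Gamma(22, 37/4)
obs 8: x=5 → posterior Gamma(27, 41/4)
obs 9: x=4 → posterior Gamma(31, 45/4)
obs 10: x=6 → posterior Gamma(37, 49/4)
obs 11: x=2 → posterior Gamma(39, 53/4)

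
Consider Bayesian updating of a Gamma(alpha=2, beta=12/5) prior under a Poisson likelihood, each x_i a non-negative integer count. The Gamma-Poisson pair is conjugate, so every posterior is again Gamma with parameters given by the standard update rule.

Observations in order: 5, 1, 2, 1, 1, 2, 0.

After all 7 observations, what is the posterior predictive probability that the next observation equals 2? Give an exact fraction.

673750838742626949502718625/2857942574656970690381479936

obs 1: x=5 → posterior Gamma(7, 17/5)
obs 2: x=1 → posterior Gamma(8, 22/5)
obs 3: x=2 → posterior Gamma(10, 27/5)
obs 4: x=1 → posterior Gamma(11, 32/5)
obs 5: x=1 → posterior Gamma(12, 37/5)
obs 6: x=2 → posterior Gamma(14, 42/5)
obs 7: x=0 → posterior Gamma(14, 47/5)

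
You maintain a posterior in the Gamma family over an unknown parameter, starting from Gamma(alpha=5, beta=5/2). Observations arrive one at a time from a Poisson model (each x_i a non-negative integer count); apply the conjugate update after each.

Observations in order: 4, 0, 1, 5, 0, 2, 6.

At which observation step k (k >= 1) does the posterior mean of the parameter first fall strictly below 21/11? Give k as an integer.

k = 3

obs 1: x=4 → posterior Gamma(9, 7/2)
obs 2: x=0 → posterior Gamma(9, 9/2)
obs 3: x=1 → posterior Gamma(10, 11/2)
obs 4: x=5 → posterior Gamma(15, 13/2)
obs 5: x=0 → posterior Gamma(15, 15/2)
obs 6: x=2 → posterior Gamma(17, 17/2)
obs 7: x=6 → posterior Gamma(23, 19/2)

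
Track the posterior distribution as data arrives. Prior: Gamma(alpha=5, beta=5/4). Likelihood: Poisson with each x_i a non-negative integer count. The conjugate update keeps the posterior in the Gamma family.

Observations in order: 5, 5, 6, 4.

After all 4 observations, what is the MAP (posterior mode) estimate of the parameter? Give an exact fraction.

32/7

obs 1: x=5 → posterior Gamma(10, 9/4)
obs 2: x=5 → posterior Gamma(15, 13/4)
obs 3: x=6 → posterior Gamma(21, 17/4)
obs 4: x=4 → posterior Gamma(25, 21/4)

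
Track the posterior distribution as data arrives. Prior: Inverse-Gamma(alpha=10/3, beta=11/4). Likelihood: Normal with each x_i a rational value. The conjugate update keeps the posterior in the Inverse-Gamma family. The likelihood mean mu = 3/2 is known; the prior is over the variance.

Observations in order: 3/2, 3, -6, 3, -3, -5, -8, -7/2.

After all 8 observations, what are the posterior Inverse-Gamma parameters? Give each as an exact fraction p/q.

alpha=22/3, beta=122

obs 1: x=3/2 → posterior Inverse-Gamma(23/6, 11/4)
obs 2: x=3 → posterior Inverse-Gamma(13/3, 31/8)
obs 3: x=-6 → posterior Inverse-Gamma(29/6, 32)
obs 4: x=3 → posterior Inverse-Gamma(16/3, 265/8)
obs 5: x=-3 → posterior Inverse-Gamma(35/6, 173/4)
obs 6: x=-5 → posterior Inverse-Gamma(19/3, 515/8)
obs 7: x=-8 → posterior Inverse-Gamma(41/6, 219/2)
obs 8: x=-7/2 → posterior Inverse-Gamma(22/3, 122)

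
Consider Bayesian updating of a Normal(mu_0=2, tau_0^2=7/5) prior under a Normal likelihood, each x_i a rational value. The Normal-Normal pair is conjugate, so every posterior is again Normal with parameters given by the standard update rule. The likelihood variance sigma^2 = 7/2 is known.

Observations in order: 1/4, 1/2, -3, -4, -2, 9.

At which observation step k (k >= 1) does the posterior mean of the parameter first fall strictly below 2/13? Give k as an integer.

k = 4

obs 1: x=1/4 → posterior Normal(3/2, 1)
obs 2: x=1/2 → posterior Normal(23/18, 7/9)
obs 3: x=-3 → posterior Normal(1/2, 7/11)
obs 4: x=-4 → posterior Normal(-5/26, 7/13)
obs 5: x=-2 → posterior Normal(-13/30, 7/15)
obs 6: x=9 → posterior Normal(23/34, 7/17)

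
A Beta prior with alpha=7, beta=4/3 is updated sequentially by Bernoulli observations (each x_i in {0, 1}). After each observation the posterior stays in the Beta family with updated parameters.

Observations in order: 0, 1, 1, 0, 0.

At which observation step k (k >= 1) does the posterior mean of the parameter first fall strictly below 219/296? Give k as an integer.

k = 4

obs 1: x=0 → posterior Beta(7, 7/3)
obs 2: x=1 → posterior Beta(8, 7/3)
obs 3: x=1 → posterior Beta(9, 7/3)
obs 4: x=0 → posterior Beta(9, 10/3)
obs 5: x=0 → posterior Beta(9, 13/3)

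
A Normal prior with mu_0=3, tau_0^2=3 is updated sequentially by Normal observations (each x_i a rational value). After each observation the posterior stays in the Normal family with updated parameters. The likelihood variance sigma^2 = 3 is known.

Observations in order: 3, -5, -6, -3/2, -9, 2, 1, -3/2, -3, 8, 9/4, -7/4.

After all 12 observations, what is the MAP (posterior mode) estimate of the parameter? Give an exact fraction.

-17/26

obs 1: x=3 → posterior Normal(3, 3/2)
obs 2: x=-5 → posterior Normal(1/3, 1)
obs 3: x=-6 → posterior Normal(-5/4, 3/4)
obs 4: x=-3/2 → posterior Normal(-13/10, 3/5)
obs 5: x=-9 → posterior Normal(-31/12, 1/2)
obs 6: x=2 → posterior Normal(-27/14, 3/7)
obs 7: x=1 → posterior Normal(-25/16, 3/8)
obs 8: x=-3/2 → posterior Normal(-14/9, 1/3)
obs 9: x=-3 → posterior Normal(-17/10, 3/10)
obs 10: x=8 → posterior Normal(-9/11, 3/11)
obs 11: x=9/4 → posterior Normal(-9/16, 1/4)
obs 12: x=-7/4 → posterior Normal(-17/26, 3/13)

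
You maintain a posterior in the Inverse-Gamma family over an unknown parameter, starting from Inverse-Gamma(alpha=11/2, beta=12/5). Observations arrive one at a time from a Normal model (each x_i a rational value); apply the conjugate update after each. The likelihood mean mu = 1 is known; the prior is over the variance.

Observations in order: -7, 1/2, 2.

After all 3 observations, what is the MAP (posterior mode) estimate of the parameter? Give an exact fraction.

obs 1: x=-7 → posterior Inverse-Gamma(6, 172/5)
obs 2: x=1/2 → posterior Inverse-Gamma(13/2, 1381/40)
obs 3: x=2 → posterior Inverse-Gamma(7, 1401/40)

1401/320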